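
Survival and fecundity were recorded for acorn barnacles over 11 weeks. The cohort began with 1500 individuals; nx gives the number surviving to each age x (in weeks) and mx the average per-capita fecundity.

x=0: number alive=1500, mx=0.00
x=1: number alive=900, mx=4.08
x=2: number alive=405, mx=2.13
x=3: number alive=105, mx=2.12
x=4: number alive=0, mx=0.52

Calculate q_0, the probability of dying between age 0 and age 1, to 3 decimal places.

0.400

lx = nx/n0 = nx/1500: 1, 0.6, 0.27, 0.07, 0
q_0 = (l_0 − l_1) / l_0 = (1 − 0.6) / 1
     = 0.4 / 1 = 0.4 → 0.400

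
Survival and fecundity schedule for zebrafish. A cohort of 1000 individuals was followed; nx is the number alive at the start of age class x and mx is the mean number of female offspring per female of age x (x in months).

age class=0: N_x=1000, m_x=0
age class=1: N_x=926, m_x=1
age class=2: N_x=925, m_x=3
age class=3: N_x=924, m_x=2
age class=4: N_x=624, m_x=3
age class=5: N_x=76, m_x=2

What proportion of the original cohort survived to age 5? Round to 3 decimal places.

0.076

l_5 = n_5/n_0 = 76/1000 = 0.076 → 0.076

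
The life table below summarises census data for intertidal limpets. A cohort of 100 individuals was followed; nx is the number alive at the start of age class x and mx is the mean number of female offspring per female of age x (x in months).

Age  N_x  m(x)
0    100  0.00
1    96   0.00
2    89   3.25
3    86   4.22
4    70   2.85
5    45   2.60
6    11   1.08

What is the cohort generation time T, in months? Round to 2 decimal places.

3.18

lx = nx/n0 = nx/100: 1, 0.96, 0.89, 0.86, 0.7, 0.45, 0.11
lx·mx: 0, 0, 2.8925, 3.6292, 1.995, 1.17, 0.1188 → R0 = 9.8055
x·lx·mx: 0, 0, 5.785, 10.8876, 7.98, 5.85, 0.7128 → Σ = 31.2154
T = 31.2154 / 9.8055 = 3.183458… → 3.18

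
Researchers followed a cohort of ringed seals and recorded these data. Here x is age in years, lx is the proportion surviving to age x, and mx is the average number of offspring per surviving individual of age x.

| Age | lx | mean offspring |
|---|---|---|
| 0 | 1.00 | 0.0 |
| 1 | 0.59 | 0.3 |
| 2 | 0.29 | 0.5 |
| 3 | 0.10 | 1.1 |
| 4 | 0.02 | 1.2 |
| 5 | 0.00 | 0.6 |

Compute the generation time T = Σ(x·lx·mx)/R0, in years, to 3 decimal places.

1.958

lx·mx: 0, 0.177, 0.145, 0.11, 0.024, 0 → R0 = 0.456
x·lx·mx: 0, 0.177, 0.29, 0.33, 0.096, 0 → Σ = 0.893
T = 0.893 / 0.456 = 1.958333… → 1.958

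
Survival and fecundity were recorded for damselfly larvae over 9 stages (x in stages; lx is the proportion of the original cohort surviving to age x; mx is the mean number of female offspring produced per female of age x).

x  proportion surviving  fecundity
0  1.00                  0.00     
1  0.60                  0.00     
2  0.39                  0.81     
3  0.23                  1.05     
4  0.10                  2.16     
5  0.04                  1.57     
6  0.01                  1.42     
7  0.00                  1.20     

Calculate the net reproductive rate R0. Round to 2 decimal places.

0.85

lx·mx by age: 0, 0, 0.3159, 0.2415, 0.216, 0.0628, 0.0142, 0
R0 = Σ lx·mx = 0.8504 → 0.85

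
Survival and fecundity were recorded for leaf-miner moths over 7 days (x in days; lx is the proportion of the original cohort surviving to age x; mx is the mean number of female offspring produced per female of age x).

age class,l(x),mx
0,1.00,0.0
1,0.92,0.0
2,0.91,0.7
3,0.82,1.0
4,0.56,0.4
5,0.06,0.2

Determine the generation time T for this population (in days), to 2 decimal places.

2.77

lx·mx: 0, 0, 0.637, 0.82, 0.224, 0.012 → R0 = 1.693
x·lx·mx: 0, 0, 1.274, 2.46, 0.896, 0.06 → Σ = 4.69
T = 4.69 / 1.693 = 2.77023… → 2.77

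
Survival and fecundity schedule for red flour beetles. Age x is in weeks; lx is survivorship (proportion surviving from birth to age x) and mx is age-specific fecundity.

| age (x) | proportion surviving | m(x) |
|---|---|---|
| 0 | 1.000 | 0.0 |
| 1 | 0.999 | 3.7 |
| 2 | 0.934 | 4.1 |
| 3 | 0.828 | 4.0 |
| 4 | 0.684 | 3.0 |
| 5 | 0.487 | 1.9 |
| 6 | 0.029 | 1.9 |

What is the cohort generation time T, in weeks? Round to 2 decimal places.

2.48

lx·mx: 0, 3.6963, 3.8294, 3.312, 2.052, 0.9253, 0.0551 → R0 = 13.8701
x·lx·mx: 0, 3.6963, 7.6588, 9.936, 8.208, 4.6265, 0.3306 → Σ = 34.4562
T = 34.4562 / 13.8701 = 2.484207… → 2.48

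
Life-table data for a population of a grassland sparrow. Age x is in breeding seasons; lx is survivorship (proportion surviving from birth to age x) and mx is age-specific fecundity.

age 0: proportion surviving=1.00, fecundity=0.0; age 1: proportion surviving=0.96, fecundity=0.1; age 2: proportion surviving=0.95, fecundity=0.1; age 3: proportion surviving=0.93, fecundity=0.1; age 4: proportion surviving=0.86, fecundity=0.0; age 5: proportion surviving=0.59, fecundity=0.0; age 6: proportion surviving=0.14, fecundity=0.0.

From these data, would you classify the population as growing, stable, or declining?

R0 = Σ lx·mx = 0 + 0.096 + 0.095 + 0.093 + 0 + 0 + 0 = 0.284
R0 < 1, so the population is declining.

declining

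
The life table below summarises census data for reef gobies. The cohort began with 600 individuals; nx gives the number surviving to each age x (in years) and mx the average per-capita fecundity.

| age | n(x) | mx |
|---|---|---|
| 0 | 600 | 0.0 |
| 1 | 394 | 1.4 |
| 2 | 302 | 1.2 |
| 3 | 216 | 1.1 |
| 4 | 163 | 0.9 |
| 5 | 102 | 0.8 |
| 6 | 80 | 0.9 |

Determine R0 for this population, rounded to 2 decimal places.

2.42

lx = nx/n0 = nx/600: 1, 0.65667…, 0.50333…, 0.36, 0.27167…, 0.17, 0.13333…
lx·mx by age: 0, 0.919333…, 0.604…, 0.396, 0.2445…, 0.136, 0.12…
R0 = Σ lx·mx = 2.419833… → 2.42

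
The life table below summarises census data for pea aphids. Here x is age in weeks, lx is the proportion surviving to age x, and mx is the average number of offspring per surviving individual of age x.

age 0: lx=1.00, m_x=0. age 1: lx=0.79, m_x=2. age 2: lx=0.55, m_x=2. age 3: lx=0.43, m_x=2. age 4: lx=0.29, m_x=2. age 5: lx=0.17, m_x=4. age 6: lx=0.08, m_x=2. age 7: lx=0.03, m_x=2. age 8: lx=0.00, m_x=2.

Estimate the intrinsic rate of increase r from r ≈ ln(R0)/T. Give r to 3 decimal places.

0.602

R0 = Σ lx·mx = 0 + 1.58 + 1.1 + 0.86 + 0.58 + 0.68 + 0.16 + 0.06 + 0 = 5.02
Σ x·lx·mx = 13.46; T = 13.46/5.02 = 2.68127…
r ≈ ln(R0)/T = ln(5.02)/2.68127… = 0.60174… → 0.602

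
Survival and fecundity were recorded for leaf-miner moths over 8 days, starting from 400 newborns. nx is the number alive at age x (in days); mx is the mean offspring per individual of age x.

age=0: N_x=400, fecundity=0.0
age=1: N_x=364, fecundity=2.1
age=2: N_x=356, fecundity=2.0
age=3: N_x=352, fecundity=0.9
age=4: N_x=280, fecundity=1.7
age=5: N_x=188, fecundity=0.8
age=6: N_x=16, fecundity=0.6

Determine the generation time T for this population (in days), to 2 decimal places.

2.41

lx = nx/n0 = nx/400: 1, 0.91, 0.89, 0.88, 0.7, 0.47, 0.04
lx·mx: 0, 1.911, 1.78, 0.792, 1.19, 0.376, 0.024 → R0 = 6.073
x·lx·mx: 0, 1.911, 3.56, 2.376, 4.76, 1.88, 0.144 → Σ = 14.631
T = 14.631 / 6.073 = 2.409188… → 2.41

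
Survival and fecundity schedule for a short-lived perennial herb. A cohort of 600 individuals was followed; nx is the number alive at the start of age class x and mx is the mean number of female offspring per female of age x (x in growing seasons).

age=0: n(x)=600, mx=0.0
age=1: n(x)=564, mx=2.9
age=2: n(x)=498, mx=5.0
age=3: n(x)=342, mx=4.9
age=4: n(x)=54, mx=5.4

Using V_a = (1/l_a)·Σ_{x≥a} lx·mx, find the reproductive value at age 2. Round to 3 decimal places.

lx = nx/n0 = nx/600: 1, 0.94, 0.83, 0.57, 0.09
lx·mx for x ≥ 2: 4.15, 2.793, 0.486 → sum = 7.429
V_2 = 7.429 / l_2 = 7.429 / 0.83 = 8.950602… → 8.951

8.951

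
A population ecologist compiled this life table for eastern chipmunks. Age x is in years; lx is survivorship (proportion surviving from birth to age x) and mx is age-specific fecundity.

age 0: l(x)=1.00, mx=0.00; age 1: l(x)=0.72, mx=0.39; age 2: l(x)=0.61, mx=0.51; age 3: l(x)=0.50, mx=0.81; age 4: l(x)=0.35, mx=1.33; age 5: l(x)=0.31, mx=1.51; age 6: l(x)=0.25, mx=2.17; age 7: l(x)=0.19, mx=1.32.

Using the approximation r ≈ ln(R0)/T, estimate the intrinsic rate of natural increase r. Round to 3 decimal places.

R0 = Σ lx·mx = 0 + 0.2808 + 0.3111 + 0.405 + 0.4655 + 0.4681 + 0.5425 + 0.2508 = 2.7238
Σ x·lx·mx = 11.3311; T = 11.3311/2.7238 = 4.16003…
r ≈ ln(R0)/T = ln(2.7238)/4.16003… = 0.24087… → 0.241

0.241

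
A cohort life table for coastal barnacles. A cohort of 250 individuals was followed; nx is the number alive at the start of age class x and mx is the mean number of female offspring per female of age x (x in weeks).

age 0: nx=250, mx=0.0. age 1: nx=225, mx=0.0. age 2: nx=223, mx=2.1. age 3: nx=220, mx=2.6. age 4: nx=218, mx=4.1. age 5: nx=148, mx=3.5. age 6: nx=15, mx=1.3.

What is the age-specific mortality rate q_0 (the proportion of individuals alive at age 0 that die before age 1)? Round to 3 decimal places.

lx = nx/n0 = nx/250: 1, 0.9, 0.892, 0.88, 0.872, 0.592, 0.06
q_0 = (l_0 − l_1) / l_0 = (1 − 0.9) / 1
     = 0.1 / 1 = 0.1 → 0.100

0.100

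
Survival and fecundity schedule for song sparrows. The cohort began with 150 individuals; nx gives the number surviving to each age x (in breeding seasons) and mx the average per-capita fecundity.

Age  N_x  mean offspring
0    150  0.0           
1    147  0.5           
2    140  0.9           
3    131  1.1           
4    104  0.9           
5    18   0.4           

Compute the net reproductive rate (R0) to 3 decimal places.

lx = nx/n0 = nx/150: 1, 0.98, 0.93333…, 0.87333…, 0.69333…, 0.12
lx·mx by age: 0, 0.49, 0.84…, 0.960667…, 0.624…, 0.048
R0 = Σ lx·mx = 2.962667… → 2.963

2.963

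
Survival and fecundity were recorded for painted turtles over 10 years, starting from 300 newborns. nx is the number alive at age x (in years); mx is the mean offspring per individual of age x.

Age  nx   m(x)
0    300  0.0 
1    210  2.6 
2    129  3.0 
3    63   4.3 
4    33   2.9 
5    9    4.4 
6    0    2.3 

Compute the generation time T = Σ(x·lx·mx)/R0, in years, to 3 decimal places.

2.026

lx = nx/n0 = nx/300: 1, 0.7, 0.43, 0.21, 0.11, 0.03, 0
lx·mx: 0, 1.82, 1.29, 0.903, 0.319, 0.132, 0 → R0 = 4.464
x·lx·mx: 0, 1.82, 2.58, 2.709, 1.276, 0.66, 0 → Σ = 9.045
T = 9.045 / 4.464 = 2.02621… → 2.026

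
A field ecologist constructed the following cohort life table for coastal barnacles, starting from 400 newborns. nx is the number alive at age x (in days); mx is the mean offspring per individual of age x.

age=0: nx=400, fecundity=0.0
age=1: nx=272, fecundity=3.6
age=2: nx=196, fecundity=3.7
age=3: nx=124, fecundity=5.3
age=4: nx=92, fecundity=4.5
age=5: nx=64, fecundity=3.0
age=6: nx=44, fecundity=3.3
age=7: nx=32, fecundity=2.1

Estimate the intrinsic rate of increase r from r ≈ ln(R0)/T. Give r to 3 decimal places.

lx = nx/n0 = nx/400: 1, 0.68, 0.49, 0.31, 0.23, 0.16, 0.11, 0.08
R0 = Σ lx·mx = 0 + 2.448 + 1.813 + 1.643 + 1.035 + 0.48 + 0.363 + 0.168 = 7.95
Σ x·lx·mx = 20.897; T = 20.897/7.95 = 2.62855…
r ≈ ln(R0)/T = ln(7.95)/2.62855… = 0.78871… → 0.789

0.789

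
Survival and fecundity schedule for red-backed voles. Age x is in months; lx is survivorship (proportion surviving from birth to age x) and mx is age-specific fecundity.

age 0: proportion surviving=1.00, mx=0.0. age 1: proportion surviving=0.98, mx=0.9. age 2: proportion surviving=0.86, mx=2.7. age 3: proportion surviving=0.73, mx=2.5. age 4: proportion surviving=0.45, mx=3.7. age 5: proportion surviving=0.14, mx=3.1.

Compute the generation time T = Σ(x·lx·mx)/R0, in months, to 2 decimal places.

2.78

lx·mx: 0, 0.882, 2.322, 1.825, 1.665, 0.434 → R0 = 7.128
x·lx·mx: 0, 0.882, 4.644, 5.475, 6.66, 2.17 → Σ = 19.831
T = 19.831 / 7.128 = 2.782127… → 2.78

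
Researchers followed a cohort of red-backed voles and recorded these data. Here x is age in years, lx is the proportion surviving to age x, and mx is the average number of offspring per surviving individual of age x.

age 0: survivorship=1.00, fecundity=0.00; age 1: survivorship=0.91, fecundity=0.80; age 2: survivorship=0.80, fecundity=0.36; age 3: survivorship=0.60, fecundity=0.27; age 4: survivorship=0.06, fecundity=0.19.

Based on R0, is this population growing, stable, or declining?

growing

R0 = Σ lx·mx = 0 + 0.728 + 0.288 + 0.162 + 0.0114 = 1.1894
R0 > 1, so the population is growing.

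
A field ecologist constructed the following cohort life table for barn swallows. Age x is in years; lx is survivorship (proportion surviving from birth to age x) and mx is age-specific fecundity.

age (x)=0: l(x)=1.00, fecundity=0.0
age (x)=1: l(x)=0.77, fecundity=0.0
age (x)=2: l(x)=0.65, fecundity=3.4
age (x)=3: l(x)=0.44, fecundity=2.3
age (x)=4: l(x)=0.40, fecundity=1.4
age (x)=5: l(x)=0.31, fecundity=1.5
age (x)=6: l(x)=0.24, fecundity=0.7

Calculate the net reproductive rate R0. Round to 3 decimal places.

lx·mx by age: 0, 0, 2.21, 1.012, 0.56, 0.465, 0.168
R0 = Σ lx·mx = 4.415 → 4.415

4.415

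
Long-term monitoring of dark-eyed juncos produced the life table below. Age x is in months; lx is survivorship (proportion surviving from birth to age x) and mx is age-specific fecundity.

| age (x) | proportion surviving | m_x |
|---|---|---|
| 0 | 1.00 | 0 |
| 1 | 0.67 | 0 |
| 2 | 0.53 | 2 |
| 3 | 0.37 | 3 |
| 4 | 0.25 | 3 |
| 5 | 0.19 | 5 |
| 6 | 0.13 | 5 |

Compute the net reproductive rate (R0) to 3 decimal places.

4.520

lx·mx by age: 0, 0, 1.06, 1.11, 0.75, 0.95, 0.65
R0 = Σ lx·mx = 4.52 → 4.520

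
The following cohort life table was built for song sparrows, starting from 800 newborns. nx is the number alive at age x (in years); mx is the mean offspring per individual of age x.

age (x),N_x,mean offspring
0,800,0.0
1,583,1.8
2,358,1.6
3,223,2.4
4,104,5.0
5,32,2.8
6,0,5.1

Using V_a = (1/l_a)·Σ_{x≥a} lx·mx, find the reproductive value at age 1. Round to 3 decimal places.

4.746

lx = nx/n0 = nx/800: 1, 0.72875, 0.4475, 0.27875, 0.13, 0.04, 0
lx·mx for x ≥ 1: 1.31175, 0.716, 0.669, 0.65, 0.112, 0 → sum = 3.45875
V_1 = 3.45875 / l_1 = 3.45875 / 0.72875 = 4.746141… → 4.746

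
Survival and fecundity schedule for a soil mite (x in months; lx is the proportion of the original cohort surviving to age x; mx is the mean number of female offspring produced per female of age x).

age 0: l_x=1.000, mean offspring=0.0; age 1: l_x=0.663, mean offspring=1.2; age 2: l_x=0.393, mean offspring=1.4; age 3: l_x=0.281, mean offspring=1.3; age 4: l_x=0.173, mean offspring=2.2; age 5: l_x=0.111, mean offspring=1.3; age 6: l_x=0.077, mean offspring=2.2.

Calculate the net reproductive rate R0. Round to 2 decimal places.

lx·mx by age: 0, 0.7956, 0.5502, 0.3653, 0.3806, 0.1443, 0.1694
R0 = Σ lx·mx = 2.4054 → 2.41

2.41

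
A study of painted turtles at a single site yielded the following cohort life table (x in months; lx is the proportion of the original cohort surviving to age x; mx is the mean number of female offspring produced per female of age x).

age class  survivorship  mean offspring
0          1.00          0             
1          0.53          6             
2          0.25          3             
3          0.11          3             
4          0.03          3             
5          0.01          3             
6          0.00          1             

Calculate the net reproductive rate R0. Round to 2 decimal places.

4.38

lx·mx by age: 0, 3.18, 0.75, 0.33, 0.09, 0.03, 0
R0 = Σ lx·mx = 4.38 → 4.38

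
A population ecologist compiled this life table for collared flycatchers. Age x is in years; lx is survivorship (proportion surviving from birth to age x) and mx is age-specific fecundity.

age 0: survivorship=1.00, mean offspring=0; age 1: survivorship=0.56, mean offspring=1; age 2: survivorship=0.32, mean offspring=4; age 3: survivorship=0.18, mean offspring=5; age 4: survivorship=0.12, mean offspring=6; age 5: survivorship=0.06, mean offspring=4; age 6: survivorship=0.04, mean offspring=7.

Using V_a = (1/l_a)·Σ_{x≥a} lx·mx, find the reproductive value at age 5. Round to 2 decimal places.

lx·mx for x ≥ 5: 0.24, 0.28 → sum = 0.52
V_5 = 0.52 / l_5 = 0.52 / 0.06 = 8.666667… → 8.67

8.67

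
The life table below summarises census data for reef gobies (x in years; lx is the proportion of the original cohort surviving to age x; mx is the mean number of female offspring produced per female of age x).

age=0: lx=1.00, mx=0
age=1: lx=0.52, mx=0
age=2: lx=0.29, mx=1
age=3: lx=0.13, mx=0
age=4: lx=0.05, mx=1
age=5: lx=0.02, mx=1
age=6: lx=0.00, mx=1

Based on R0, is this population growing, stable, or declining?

R0 = Σ lx·mx = 0 + 0 + 0.29 + 0 + 0.05 + 0.02 + 0 = 0.36
R0 < 1, so the population is declining.

declining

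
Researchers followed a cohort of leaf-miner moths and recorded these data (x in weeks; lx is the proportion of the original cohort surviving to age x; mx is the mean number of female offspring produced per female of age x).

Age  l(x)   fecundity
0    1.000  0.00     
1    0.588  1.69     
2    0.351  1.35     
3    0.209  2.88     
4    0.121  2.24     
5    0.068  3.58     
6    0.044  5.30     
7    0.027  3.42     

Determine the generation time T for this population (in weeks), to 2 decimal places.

lx·mx: 0, 0.99372, 0.47385, 0.60192, 0.27104, 0.24344, 0.2332, 0.09234 → R0 = 2.90951
x·lx·mx: 0, 0.99372, 0.9477, 1.80576, 1.08416, 1.2172, 1.3992, 0.64638 → Σ = 8.09412
T = 8.09412 / 2.90951 = 2.781953… → 2.78

2.78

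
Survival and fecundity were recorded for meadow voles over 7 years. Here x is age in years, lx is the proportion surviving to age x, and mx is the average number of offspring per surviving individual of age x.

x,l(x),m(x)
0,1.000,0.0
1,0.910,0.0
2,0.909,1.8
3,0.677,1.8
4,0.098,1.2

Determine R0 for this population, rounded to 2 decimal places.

2.97

lx·mx by age: 0, 0, 1.6362, 1.2186, 0.1176
R0 = Σ lx·mx = 2.9724 → 2.97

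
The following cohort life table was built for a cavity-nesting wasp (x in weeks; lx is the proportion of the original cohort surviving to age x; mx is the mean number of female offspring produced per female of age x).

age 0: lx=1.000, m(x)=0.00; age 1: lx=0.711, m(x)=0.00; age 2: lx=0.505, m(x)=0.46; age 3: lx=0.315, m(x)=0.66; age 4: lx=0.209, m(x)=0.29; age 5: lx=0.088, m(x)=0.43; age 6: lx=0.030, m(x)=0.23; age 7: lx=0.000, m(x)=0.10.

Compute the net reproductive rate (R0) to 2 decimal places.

0.55

lx·mx by age: 0, 0, 0.2323, 0.2079, 0.06061, 0.03784, 0.0069, 0
R0 = Σ lx·mx = 0.54555 → 0.55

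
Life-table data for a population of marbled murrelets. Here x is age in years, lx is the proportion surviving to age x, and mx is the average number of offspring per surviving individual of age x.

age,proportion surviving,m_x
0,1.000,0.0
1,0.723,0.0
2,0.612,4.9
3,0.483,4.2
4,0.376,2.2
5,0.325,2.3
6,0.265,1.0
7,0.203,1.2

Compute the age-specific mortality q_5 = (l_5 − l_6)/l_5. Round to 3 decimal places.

q_5 = (l_5 − l_6) / l_5 = (0.325 − 0.265) / 0.325
     = 0.06 / 0.325 = 0.184615… → 0.185

0.185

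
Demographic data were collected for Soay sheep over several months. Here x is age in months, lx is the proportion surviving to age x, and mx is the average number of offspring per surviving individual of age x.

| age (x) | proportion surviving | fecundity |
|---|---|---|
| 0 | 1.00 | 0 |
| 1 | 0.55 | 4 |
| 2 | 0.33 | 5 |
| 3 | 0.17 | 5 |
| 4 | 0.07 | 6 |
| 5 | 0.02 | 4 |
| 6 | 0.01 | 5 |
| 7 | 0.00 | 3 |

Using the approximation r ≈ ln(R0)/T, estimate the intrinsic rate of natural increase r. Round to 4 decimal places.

0.8347

R0 = Σ lx·mx = 0 + 2.2 + 1.65 + 0.85 + 0.42 + 0.08 + 0.05 + 0 = 5.25
Σ x·lx·mx = 10.43; T = 10.43/5.25 = 1.98667…
r ≈ ln(R0)/T = ln(5.25)/1.98667… = 0.834679… → 0.8347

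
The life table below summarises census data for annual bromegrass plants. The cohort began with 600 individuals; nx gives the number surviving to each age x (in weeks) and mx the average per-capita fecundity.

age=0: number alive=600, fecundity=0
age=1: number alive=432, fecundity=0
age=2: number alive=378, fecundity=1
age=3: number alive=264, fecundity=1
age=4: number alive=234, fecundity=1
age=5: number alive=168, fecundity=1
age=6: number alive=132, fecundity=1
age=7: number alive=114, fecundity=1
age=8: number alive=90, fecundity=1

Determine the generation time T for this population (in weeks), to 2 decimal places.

4.08

lx = nx/n0 = nx/600: 1, 0.72, 0.63, 0.44, 0.39, 0.28, 0.22, 0.19, 0.15
lx·mx: 0, 0, 0.63, 0.44, 0.39, 0.28, 0.22, 0.19, 0.15 → R0 = 2.3
x·lx·mx: 0, 0, 1.26, 1.32, 1.56, 1.4, 1.32, 1.33, 1.2 → Σ = 9.39
T = 9.39 / 2.3 = 4.082609… → 4.08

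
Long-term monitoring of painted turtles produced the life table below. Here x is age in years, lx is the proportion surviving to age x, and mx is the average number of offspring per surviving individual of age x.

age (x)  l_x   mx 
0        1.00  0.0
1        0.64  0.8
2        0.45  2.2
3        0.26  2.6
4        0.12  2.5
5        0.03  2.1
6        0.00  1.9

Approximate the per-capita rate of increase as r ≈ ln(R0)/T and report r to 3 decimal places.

R0 = Σ lx·mx = 0 + 0.512 + 0.99 + 0.676 + 0.3 + 0.063 + 0 = 2.541
Σ x·lx·mx = 6.035; T = 6.035/2.541 = 2.37505…
r ≈ ln(R0)/T = ln(2.541)/2.37505… = 0.39265… → 0.393

0.393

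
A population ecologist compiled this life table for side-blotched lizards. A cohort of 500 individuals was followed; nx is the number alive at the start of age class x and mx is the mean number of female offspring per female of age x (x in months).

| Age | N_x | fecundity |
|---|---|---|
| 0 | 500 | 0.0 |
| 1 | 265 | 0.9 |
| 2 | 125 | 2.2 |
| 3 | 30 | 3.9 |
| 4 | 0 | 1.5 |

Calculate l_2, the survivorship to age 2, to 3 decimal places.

l_2 = n_2/n_0 = 125/500 = 0.25 → 0.250

0.250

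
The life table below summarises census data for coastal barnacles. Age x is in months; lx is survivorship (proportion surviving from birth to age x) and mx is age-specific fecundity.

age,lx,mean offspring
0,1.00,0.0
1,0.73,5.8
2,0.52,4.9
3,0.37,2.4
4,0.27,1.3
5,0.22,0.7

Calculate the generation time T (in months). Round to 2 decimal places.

lx·mx: 0, 4.234, 2.548, 0.888, 0.351, 0.154 → R0 = 8.175
x·lx·mx: 0, 4.234, 5.096, 2.664, 1.404, 0.77 → Σ = 14.168
T = 14.168 / 8.175 = 1.733089… → 1.73

1.73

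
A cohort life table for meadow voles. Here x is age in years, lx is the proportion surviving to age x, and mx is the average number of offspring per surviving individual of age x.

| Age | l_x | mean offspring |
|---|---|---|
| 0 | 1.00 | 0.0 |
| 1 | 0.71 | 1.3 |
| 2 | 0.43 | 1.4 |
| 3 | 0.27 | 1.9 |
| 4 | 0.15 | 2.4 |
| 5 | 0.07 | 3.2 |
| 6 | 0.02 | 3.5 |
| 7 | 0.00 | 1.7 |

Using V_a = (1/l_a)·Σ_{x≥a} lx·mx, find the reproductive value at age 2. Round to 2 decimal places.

4.11

lx·mx for x ≥ 2: 0.602, 0.513, 0.36, 0.224, 0.07, 0 → sum = 1.769
V_2 = 1.769 / l_2 = 1.769 / 0.43 = 4.113953… → 4.11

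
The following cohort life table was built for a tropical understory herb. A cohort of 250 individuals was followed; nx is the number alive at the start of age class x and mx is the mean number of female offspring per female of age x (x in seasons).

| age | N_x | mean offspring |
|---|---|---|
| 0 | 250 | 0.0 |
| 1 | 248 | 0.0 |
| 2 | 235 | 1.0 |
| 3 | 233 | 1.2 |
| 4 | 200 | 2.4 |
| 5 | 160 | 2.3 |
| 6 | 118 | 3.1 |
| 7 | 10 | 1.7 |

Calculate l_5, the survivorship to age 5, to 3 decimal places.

l_5 = n_5/n_0 = 160/250 = 0.64 → 0.640

0.640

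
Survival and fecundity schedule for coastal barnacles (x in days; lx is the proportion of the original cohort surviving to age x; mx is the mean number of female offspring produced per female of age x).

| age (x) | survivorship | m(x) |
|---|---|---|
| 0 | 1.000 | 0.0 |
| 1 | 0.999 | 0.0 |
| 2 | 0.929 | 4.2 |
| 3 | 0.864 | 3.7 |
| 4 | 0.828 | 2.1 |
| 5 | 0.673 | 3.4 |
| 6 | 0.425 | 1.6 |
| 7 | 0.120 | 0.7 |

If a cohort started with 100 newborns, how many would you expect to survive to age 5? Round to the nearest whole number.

67

Expected survivors = N0 · l_5 = 100 × 0.673 = 67.3 → 67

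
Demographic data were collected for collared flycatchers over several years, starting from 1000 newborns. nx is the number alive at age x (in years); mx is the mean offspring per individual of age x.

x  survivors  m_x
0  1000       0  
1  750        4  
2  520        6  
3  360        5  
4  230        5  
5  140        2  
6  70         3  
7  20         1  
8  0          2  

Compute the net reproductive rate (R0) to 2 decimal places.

9.58

lx = nx/n0 = nx/1000: 1, 0.75, 0.52, 0.36, 0.23, 0.14, 0.07, 0.02, 0
lx·mx by age: 0, 3, 3.12, 1.8, 1.15, 0.28, 0.21, 0.02, 0
R0 = Σ lx·mx = 9.58 → 9.58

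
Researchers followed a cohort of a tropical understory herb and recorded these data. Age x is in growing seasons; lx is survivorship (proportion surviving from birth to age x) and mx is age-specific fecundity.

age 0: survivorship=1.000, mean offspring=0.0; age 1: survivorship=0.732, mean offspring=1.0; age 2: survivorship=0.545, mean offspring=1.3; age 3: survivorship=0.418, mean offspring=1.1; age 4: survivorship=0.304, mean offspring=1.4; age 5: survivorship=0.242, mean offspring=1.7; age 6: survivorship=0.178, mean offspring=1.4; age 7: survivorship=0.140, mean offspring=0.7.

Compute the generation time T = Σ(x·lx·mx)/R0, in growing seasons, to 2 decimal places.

3.07

lx·mx: 0, 0.732, 0.7085, 0.4598, 0.4256, 0.4114, 0.2492, 0.098 → R0 = 3.0845
x·lx·mx: 0, 0.732, 1.417, 1.3794, 1.7024, 2.057, 1.4952, 0.686 → Σ = 9.469
T = 9.469 / 3.0845 = 3.069865… → 3.07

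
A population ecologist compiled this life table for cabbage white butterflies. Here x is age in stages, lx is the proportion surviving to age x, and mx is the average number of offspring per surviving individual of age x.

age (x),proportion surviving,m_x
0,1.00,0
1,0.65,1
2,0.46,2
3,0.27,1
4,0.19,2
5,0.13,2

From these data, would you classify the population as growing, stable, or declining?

R0 = Σ lx·mx = 0 + 0.65 + 0.92 + 0.27 + 0.38 + 0.26 = 2.48
R0 > 1, so the population is growing.

growing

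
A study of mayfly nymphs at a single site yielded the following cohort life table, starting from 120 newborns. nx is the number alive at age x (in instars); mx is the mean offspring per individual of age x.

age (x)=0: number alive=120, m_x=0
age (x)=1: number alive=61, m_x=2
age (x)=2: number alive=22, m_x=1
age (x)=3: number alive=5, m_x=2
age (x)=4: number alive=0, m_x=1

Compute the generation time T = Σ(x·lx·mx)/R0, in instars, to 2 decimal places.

lx = nx/n0 = nx/120: 1, 0.50833…, 0.18333…, 0.04167…, 0
lx·mx: 0, 1.016667…, 0.183333…, 0.083333…, 0 → R0 = 1.283333…
x·lx·mx: 0, 1.016667…, 0.366667…, 0.25…, 0 → Σ = 1.633333…
T = 1.633333… / 1.283333… = 1.272727… → 1.27

1.27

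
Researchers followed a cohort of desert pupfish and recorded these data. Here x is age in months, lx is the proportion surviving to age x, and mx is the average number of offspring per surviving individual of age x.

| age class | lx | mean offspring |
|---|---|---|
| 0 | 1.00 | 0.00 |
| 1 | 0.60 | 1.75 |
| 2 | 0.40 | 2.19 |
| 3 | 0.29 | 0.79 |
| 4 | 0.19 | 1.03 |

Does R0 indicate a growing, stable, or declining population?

R0 = Σ lx·mx = 0 + 1.05 + 0.876 + 0.2291 + 0.1957 = 2.3508
R0 > 1, so the population is growing.

growing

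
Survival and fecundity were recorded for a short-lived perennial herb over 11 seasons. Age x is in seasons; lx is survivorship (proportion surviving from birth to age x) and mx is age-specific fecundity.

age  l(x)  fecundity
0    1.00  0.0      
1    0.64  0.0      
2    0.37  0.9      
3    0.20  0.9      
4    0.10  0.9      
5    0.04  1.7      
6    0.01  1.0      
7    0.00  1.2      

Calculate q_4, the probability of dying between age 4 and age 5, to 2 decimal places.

q_4 = (l_4 − l_5) / l_4 = (0.1 − 0.04) / 0.1
     = 0.06 / 0.1 = 0.6 → 0.60

0.60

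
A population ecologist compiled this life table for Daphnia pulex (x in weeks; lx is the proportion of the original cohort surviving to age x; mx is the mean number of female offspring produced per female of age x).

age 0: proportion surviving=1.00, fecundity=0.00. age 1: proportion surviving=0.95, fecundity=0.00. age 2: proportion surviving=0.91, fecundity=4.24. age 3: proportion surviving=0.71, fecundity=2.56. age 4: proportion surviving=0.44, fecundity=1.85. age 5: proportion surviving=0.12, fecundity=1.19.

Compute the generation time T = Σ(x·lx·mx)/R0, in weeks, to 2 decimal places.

lx·mx: 0, 0, 3.8584, 1.8176, 0.814, 0.1428 → R0 = 6.6328
x·lx·mx: 0, 0, 7.7168, 5.4528, 3.256, 0.714 → Σ = 17.1396
T = 17.1396 / 6.6328 = 2.584067… → 2.58

2.58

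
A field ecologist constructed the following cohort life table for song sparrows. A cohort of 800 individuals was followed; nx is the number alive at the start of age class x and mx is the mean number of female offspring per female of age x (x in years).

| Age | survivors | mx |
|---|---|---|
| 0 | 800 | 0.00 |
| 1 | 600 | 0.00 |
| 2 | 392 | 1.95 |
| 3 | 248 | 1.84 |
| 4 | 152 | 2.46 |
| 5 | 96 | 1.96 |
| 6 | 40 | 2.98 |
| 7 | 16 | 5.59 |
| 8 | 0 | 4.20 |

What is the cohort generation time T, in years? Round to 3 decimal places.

lx = nx/n0 = nx/800: 1, 0.75, 0.49, 0.31, 0.19, 0.12, 0.05, 0.02, 0
lx·mx: 0, 0, 0.9555, 0.5704, 0.4674, 0.2352, 0.149, 0.1118, 0 → R0 = 2.4893
x·lx·mx: 0, 0, 1.911, 1.7112, 1.8696, 1.176, 0.894, 0.7826, 0 → Σ = 8.3444
T = 8.3444 / 2.4893 = 3.352107… → 3.352

3.352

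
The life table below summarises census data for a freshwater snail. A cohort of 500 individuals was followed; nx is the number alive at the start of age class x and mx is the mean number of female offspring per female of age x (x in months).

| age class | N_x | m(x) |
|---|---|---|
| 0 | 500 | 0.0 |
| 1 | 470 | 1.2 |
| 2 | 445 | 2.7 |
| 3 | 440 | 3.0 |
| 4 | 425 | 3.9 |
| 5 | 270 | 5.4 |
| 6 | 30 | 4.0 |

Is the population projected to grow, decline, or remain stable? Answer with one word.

lx = nx/n0 = nx/500: 1, 0.94, 0.89, 0.88, 0.85, 0.54, 0.06
R0 = Σ lx·mx = 0 + 1.128 + 2.403 + 2.64 + 3.315 + 2.916 + 0.24 = 12.642
R0 > 1, so the population is growing.

growing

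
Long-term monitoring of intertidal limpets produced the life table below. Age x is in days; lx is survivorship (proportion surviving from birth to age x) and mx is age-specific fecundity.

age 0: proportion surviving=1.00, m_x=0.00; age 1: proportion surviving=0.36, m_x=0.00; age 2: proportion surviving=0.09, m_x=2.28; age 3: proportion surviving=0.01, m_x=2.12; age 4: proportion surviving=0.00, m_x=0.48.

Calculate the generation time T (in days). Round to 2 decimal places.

lx·mx: 0, 0, 0.2052, 0.0212, 0 → R0 = 0.2264
x·lx·mx: 0, 0, 0.4104, 0.0636, 0 → Σ = 0.474
T = 0.474 / 0.2264 = 2.09364… → 2.09

2.09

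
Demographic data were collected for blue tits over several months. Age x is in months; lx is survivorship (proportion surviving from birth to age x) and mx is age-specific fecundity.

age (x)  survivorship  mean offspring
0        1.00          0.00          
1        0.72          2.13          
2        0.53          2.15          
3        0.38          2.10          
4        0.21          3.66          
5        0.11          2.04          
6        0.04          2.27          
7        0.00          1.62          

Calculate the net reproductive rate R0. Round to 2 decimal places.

lx·mx by age: 0, 1.5336, 1.1395, 0.798, 0.7686, 0.2244, 0.0908, 0
R0 = Σ lx·mx = 4.5549 → 4.55

4.55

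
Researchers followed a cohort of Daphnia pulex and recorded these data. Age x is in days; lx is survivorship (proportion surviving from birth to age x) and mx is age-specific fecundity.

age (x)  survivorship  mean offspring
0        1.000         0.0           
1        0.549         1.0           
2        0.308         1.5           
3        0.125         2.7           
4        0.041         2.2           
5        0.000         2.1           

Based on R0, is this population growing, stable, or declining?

growing

R0 = Σ lx·mx = 0 + 0.549 + 0.462 + 0.3375 + 0.0902 + 0 = 1.4387
R0 > 1, so the population is growing.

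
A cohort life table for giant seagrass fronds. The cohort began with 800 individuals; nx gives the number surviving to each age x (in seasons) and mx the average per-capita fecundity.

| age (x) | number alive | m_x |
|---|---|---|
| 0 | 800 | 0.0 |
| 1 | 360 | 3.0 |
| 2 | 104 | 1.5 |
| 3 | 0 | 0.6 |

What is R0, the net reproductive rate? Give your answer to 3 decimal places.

1.545

lx = nx/n0 = nx/800: 1, 0.45, 0.13, 0
lx·mx by age: 0, 1.35, 0.195, 0
R0 = Σ lx·mx = 1.545 → 1.545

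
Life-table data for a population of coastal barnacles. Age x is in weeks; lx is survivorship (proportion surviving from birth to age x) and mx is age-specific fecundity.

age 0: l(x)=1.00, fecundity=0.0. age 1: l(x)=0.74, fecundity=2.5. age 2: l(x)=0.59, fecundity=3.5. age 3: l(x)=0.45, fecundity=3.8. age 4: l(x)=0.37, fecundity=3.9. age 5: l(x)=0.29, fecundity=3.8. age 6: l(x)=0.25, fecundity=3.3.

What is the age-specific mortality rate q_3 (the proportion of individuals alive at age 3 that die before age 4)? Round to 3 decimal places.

q_3 = (l_3 − l_4) / l_3 = (0.45 − 0.37) / 0.45
     = 0.08 / 0.45 = 0.177778… → 0.178

0.178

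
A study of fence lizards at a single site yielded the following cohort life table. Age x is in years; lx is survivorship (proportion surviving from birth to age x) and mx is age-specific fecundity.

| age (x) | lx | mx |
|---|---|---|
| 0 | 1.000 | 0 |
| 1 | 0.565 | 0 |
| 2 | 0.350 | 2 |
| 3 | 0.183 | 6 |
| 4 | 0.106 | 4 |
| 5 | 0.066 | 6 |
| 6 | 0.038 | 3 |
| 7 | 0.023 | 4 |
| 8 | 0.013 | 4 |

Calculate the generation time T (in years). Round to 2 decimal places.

3.52

lx·mx: 0, 0, 0.7, 1.098, 0.424, 0.396, 0.114, 0.092, 0.052 → R0 = 2.876
x·lx·mx: 0, 0, 1.4, 3.294, 1.696, 1.98, 0.684, 0.644, 0.416 → Σ = 10.114
T = 10.114 / 2.876 = 3.51669… → 3.52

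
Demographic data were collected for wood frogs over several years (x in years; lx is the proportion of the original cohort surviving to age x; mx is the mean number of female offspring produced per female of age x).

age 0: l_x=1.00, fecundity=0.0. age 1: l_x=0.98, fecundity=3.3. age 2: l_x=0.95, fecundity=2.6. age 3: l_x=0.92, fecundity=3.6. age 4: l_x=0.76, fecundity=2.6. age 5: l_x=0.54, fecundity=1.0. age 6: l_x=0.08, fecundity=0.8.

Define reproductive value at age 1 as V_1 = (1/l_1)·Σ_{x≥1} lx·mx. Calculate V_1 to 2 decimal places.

11.83

lx·mx for x ≥ 1: 3.234, 2.47, 3.312, 1.976, 0.54, 0.064 → sum = 11.596
V_1 = 11.596 / l_1 = 11.596 / 0.98 = 11.832653… → 11.83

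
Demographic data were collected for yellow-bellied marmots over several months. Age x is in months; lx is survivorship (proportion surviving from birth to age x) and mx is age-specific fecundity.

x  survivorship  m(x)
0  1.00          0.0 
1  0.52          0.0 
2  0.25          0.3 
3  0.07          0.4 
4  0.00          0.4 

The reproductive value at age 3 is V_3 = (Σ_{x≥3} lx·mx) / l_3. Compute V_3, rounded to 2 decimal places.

lx·mx for x ≥ 3: 0.028, 0 → sum = 0.028
V_3 = 0.028 / l_3 = 0.028 / 0.07 = 0.4 → 0.40

0.40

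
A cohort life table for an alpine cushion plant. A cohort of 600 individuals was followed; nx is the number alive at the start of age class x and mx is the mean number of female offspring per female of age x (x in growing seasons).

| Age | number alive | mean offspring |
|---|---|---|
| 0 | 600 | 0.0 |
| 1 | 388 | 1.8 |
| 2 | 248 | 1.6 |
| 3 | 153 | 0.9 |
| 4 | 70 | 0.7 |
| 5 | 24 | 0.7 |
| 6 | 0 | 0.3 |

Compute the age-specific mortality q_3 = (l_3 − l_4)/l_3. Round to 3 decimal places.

0.542

lx = nx/n0 = nx/600: 1, 0.64667…, 0.41333…, 0.255, 0.11667…, 0.04, 0
q_3 = (l_3 − l_4) / l_3 = (0.255 − 0.116667…) / 0.255
     = 0.138333… / 0.255 = 0.542484… → 0.542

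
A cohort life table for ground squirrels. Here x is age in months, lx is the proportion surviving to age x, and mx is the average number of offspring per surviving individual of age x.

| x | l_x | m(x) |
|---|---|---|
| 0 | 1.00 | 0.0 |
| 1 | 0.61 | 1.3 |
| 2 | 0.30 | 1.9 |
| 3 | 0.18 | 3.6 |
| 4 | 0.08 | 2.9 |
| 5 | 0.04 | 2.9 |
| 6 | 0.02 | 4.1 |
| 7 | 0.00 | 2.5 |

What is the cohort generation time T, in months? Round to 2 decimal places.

lx·mx: 0, 0.793, 0.57, 0.648, 0.232, 0.116, 0.082, 0 → R0 = 2.441
x·lx·mx: 0, 0.793, 1.14, 1.944, 0.928, 0.58, 0.492, 0 → Σ = 5.877
T = 5.877 / 2.441 = 2.40762… → 2.41

2.41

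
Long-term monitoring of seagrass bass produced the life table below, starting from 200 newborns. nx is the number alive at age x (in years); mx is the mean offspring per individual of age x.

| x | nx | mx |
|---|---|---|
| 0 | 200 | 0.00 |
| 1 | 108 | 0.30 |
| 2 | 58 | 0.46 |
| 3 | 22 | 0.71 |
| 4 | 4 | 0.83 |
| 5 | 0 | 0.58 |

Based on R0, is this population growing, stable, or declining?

declining

lx = nx/n0 = nx/200: 1, 0.54, 0.29, 0.11, 0.02, 0
R0 = Σ lx·mx = 0 + 0.162 + 0.1334 + 0.0781 + 0.0166 + 0 = 0.3901
R0 < 1, so the population is declining.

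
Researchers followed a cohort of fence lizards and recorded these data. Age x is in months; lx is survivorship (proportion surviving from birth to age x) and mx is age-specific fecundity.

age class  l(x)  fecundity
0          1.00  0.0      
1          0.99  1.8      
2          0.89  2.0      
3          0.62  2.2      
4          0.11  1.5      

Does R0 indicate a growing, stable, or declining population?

R0 = Σ lx·mx = 0 + 1.782 + 1.78 + 1.364 + 0.165 = 5.091
R0 > 1, so the population is growing.

growing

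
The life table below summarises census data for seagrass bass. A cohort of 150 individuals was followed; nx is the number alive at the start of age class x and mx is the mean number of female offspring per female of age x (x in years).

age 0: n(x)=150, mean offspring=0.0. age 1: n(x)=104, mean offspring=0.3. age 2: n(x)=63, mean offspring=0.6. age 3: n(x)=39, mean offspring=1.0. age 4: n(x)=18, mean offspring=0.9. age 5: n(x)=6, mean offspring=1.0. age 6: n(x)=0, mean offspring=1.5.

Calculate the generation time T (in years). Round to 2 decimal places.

lx = nx/n0 = nx/150: 1, 0.69333…, 0.42, 0.26, 0.12, 0.04, 0
lx·mx: 0, 0.208…, 0.252, 0.26, 0.108, 0.04, 0 → R0 = 0.868…
x·lx·mx: 0, 0.208…, 0.504, 0.78, 0.432, 0.2, 0 → Σ = 2.124…
T = 2.124… / 0.868… = 2.447005… → 2.45

2.45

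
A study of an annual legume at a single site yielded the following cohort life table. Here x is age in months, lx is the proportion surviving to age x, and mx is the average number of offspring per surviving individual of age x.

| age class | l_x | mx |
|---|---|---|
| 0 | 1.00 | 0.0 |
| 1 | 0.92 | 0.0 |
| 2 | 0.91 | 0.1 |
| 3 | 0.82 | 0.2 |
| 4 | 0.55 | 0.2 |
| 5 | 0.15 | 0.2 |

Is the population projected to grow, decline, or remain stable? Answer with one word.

R0 = Σ lx·mx = 0 + 0 + 0.091 + 0.164 + 0.11 + 0.03 = 0.395
R0 < 1, so the population is declining.

declining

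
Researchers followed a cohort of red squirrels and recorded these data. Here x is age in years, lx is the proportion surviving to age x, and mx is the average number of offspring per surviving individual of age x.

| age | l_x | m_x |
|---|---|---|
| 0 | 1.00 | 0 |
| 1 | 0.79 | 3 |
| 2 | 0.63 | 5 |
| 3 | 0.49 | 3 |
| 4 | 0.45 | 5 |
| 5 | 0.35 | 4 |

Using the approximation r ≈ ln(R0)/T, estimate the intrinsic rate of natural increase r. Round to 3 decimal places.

R0 = Σ lx·mx = 0 + 2.37 + 3.15 + 1.47 + 2.25 + 1.4 = 10.64
Σ x·lx·mx = 29.08; T = 29.08/10.64 = 2.73308…
r ≈ ln(R0)/T = ln(10.64)/2.73308… = 0.86518… → 0.865

0.865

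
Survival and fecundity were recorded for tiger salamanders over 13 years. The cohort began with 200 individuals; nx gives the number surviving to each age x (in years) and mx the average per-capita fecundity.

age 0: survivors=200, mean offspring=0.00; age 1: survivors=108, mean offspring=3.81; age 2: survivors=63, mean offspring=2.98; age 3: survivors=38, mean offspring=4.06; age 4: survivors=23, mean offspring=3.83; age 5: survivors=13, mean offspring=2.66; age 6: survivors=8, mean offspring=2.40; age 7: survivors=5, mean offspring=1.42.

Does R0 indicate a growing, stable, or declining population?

growing

lx = nx/n0 = nx/200: 1, 0.54, 0.315, 0.19, 0.115, 0.065, 0.04, 0.025
R0 = Σ lx·mx = 0 + 2.0574 + 0.9387 + 0.7714 + 0.44045 + 0.1729 + 0.096 + 0.0355 = 4.51235
R0 > 1, so the population is growing.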